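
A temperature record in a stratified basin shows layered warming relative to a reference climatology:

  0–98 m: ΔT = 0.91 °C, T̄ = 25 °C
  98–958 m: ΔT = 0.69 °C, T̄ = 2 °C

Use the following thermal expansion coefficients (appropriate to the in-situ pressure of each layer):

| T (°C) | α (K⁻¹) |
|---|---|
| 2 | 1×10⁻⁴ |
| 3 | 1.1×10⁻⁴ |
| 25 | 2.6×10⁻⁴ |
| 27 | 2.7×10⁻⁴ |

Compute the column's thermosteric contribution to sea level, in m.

Layer 1 at 25 °C → α = 2.6×10⁻⁴ K⁻¹
Layer 2 at 2 °C → α = 1×10⁻⁴ K⁻¹
2.6×10⁻⁴ × 98 × 0.91 = 0.0231868 m
98–958 m: 0.69 × 860 × 1×10⁻⁴ = 0.05934 m
Δh = 0.0231868 + 0.05934 = 0.0825268 m

Δh = 0.0825 m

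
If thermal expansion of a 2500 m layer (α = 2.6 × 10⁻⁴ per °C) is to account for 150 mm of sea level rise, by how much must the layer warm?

ΔT = Δh/(αH) = 0.15 / (2.6×10⁻⁴ × 2500) ≈ 0.2308 K

0.231 K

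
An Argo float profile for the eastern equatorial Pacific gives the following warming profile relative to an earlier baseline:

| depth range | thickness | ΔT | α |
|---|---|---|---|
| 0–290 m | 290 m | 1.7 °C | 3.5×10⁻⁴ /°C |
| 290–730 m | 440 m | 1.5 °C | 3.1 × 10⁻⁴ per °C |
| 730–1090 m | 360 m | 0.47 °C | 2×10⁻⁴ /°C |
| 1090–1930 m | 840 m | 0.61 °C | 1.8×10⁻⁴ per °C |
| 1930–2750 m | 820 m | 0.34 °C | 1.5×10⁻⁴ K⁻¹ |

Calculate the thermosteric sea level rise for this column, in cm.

0–290 m: 3.5×10⁻⁴ × 1.7 × 290 = 0.17255 m
290–730 m: 440 × 1.5 × 3.1×10⁻⁴ = 0.20460 m
Layer 3: 360 × 2×10⁻⁴ × 0.47 = 0.03384 m
1.8×10⁻⁴ × 0.61 × 840 = 0.092232 m
1.5×10⁻⁴ × 820 × 0.34 = 0.04182 m
Δh = 0.17255 + 0.20460 + 0.03384 + 0.092232 + 0.04182 = 0.545042 m ≈ 54.5 cm

Δh ≈ 54.5 cm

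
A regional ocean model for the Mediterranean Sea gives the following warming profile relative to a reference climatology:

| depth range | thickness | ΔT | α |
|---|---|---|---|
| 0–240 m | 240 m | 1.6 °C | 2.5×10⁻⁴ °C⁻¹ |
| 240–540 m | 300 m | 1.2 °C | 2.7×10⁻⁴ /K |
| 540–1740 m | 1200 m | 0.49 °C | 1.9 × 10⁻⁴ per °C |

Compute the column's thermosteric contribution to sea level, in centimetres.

30 cm of thermosteric rise

Layer 1: 2.5×10⁻⁴ × 1.6 × 240 = 0.09600 m
240–540 m: 2.7×10⁻⁴ × 1.2 × 300 = 0.09720 m
Layer 3: 1.9×10⁻⁴ × 0.49 × 1200 = 0.11172 m
Δh = 0.09600 + 0.09720 + 0.11172 = 0.30492 m ≈ 30 cm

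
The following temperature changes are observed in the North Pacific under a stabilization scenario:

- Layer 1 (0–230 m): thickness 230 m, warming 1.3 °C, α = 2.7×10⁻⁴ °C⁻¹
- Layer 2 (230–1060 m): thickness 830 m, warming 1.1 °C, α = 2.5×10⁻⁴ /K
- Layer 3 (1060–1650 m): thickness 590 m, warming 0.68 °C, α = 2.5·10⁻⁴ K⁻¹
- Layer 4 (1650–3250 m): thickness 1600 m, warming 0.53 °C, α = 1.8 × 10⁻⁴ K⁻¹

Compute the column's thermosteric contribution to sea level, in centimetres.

2.7×10⁻⁴ × 230 × 1.3 = 0.08073 m
230–1060 m: 830 × 2.5×10⁻⁴ × 1.1 = 0.22825 m
1060–1650 m: 2.5×10⁻⁴ × 0.68 × 590 = 0.10030 m
Layer 4: 1600 × 0.53 × 1.8×10⁻⁴ = 0.15264 m
Δh = 0.08073 + 0.22825 + 0.10030 + 0.15264 = 0.56192 m

Δh ≈ 56 cm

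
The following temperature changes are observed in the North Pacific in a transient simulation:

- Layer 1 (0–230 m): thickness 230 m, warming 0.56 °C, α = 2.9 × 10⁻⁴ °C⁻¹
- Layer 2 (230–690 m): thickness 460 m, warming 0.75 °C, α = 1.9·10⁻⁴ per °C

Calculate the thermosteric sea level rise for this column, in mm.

Layer 1: 2.9×10⁻⁴ × 230 × 0.56 = 0.037352 m
Layer 2: 0.75 × 460 × 1.9×10⁻⁴ = 0.06555 m
Δh = 0.037352 + 0.06555 = 0.102902 m ≈ 100 mm

Δh = 100 mm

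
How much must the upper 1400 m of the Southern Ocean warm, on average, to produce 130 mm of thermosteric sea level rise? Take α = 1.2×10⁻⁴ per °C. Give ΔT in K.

ΔT = Δh/(αH) = 0.13 / (1.2×10⁻⁴ × 1400) ≈ 0.7738 K

ΔT ≈ 0.774 K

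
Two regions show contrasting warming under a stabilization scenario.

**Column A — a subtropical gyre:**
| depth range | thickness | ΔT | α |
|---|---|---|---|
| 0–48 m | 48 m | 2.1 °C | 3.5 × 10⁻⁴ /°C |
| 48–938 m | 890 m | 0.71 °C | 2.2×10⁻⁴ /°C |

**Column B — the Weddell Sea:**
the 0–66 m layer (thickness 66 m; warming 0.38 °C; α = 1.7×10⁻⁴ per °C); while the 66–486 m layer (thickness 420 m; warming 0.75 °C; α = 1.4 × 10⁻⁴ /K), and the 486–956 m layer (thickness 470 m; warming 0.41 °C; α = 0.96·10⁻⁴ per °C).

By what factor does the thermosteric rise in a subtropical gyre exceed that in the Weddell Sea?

A Layer 1: 3.5×10⁻⁴ × 2.1 × 48 = 0.03528 m
A 48–938 m: 2.2×10⁻⁴ × 890 × 0.71 = 0.139018 m
A total: 0.174298 m
B 0–66 m: 0.38 × 1.7×10⁻⁴ × 66 = 0.0042636 m
B Layer 2: 420 × 0.75 × 1.4×10⁻⁴ = 0.04410 m
B 486–956 m: 0.96×10⁻⁴ × 0.41 × 470 = 0.0184992 m
B total: 0.0668628 m
Ratio: 0.174298 / 0.0668628 ≈ 2.607

≈ 2.61×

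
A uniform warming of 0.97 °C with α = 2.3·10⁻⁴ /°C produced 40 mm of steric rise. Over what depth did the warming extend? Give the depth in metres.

H ≈ 179 m

H = Δh/(αΔT) = 0.04 / (2.3×10⁻⁴ × 0.97) ≈ 179.3 m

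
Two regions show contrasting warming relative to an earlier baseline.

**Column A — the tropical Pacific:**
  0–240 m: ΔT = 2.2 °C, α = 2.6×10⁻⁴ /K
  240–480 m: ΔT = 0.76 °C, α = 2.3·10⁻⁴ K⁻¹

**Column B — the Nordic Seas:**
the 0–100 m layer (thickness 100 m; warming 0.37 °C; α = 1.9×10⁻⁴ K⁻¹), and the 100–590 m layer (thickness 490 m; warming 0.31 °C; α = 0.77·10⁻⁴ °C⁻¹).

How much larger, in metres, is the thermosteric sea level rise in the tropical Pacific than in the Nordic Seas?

A 0–240 m: 2.2 × 2.6×10⁻⁴ × 240 = 0.13728 m
A 240–480 m: 2.3×10⁻⁴ × 240 × 0.76 = 0.041952 m
A total: 0.179232 m
B Layer 1: 100 × 0.37 × 1.9×10⁻⁴ = 0.00703 m
B Layer 2: 490 × 0.31 × 0.77×10⁻⁴ = 0.0116963 m
B total: 0.0187263 m
Difference: 0.179232 − 0.0187263 = 0.1605057 m

0.161 m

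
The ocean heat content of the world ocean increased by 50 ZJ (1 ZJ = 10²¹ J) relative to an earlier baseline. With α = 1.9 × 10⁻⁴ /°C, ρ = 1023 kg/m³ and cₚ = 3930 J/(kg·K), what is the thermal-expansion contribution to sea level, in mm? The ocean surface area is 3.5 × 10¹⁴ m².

Δh ≈ 6.8 mm

Per unit area: Q = 50×10²¹ / (3.5×10¹⁴) ≈ 1.429×10⁸ J/m²
Δh = αQ/(ρcₚ) = 1.9×10⁻⁴ × 1.429×10⁸ / (1023 × 3930) ≈ 0.0067533 m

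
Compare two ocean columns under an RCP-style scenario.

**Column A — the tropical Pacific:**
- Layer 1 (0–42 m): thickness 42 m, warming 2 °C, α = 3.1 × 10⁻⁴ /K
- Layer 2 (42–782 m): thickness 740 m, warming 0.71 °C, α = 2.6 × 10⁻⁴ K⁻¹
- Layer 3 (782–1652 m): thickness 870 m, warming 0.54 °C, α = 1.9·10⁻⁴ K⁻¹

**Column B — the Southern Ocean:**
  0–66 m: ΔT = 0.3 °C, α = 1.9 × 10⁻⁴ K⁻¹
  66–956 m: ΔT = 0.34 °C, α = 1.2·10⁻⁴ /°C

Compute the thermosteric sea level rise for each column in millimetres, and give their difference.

A: 250 mm; B: 40 mm; difference 210 mm

A 3.1×10⁻⁴ × 2 × 42 = 0.02604 m
A 42–782 m: 740 × 0.71 × 2.6×10⁻⁴ = 0.136604 m
A 1.9×10⁻⁴ × 870 × 0.54 = 0.089262 m
A total: 0.251906 m
B 0–66 m: 0.3 × 66 × 1.9×10⁻⁴ = 0.003762 m
B 1.2×10⁻⁴ × 890 × 0.34 = 0.036312 m
B total: 0.040074 m
Difference: 0.251906 − 0.040074 = 0.211832 m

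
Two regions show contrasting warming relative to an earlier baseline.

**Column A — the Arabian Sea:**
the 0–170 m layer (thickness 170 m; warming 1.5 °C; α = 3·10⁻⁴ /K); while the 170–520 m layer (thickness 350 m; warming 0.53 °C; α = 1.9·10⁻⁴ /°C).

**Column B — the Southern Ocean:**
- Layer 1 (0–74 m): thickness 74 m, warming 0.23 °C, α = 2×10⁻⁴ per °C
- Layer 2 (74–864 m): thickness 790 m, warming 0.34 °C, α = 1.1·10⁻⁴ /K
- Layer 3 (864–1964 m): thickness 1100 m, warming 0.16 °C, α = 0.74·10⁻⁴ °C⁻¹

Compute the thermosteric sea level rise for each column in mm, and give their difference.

A 0–170 m: 1.5 × 170 × 3×10⁻⁴ = 0.07650 m
A Layer 2: 350 × 0.53 × 1.9×10⁻⁴ = 0.035245 m
A total: 0.111745 m
B 74 × 0.23 × 2×10⁻⁴ = 0.003404 m
B 74–864 m: 1.1×10⁻⁴ × 0.34 × 790 = 0.029546 m
B 0.74×10⁻⁴ × 0.16 × 1100 = 0.013024 m
B total: 0.045974 m
Difference: 0.111745 − 0.045974 = 0.065771 m

A: 110 mm; B: 46 mm; difference 66 mm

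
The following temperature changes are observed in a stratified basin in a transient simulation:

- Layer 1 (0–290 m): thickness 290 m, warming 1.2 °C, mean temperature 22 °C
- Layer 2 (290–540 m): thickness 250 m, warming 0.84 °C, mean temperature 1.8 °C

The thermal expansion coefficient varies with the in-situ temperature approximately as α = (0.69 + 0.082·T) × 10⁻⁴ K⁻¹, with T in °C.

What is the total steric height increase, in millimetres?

104 mm

Layer 1: α = (0.69 + 0.082×22)×10⁻⁴ = 2.494×10⁻⁴ K⁻¹
Layer 2: α = (0.69 + 0.082×1.8)×10⁻⁴ = 0.8376×10⁻⁴ K⁻¹
2.494×10⁻⁴ × 290 × 1.2 = 0.0867912 m
290–540 m: 0.84 × 250 × 0.8376×10⁻⁴ = 0.0175896 m
Δh = 0.0867912 + 0.0175896 = 0.1043808 m ≈ 104 mm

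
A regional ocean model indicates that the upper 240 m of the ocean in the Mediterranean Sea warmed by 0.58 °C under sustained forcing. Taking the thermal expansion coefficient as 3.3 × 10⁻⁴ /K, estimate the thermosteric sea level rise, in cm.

Δh = αΔT·H = 3.3×10⁻⁴ × 0.58 × 240 = 0.045936 m

about 4.6 cm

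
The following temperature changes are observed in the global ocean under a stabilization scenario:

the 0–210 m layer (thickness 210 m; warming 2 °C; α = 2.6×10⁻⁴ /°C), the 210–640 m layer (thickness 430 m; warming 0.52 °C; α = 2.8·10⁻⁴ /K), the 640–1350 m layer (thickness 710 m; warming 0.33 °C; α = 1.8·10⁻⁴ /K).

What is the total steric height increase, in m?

Layer 1: 2 × 2.6×10⁻⁴ × 210 = 0.10920 m
2.8×10⁻⁴ × 0.52 × 430 = 0.062608 m
1.8×10⁻⁴ × 0.33 × 710 = 0.042174 m
Δh = 0.10920 + 0.062608 + 0.042174 = 0.213982 m ≈ 0.214 m

0.214 m of thermosteric rise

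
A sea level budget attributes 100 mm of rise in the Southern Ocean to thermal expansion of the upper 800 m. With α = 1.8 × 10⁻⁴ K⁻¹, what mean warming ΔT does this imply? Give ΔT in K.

0.694 K

ΔT = Δh/(αH) = 0.1 / (1.8×10⁻⁴ × 800) ≈ 0.6944 K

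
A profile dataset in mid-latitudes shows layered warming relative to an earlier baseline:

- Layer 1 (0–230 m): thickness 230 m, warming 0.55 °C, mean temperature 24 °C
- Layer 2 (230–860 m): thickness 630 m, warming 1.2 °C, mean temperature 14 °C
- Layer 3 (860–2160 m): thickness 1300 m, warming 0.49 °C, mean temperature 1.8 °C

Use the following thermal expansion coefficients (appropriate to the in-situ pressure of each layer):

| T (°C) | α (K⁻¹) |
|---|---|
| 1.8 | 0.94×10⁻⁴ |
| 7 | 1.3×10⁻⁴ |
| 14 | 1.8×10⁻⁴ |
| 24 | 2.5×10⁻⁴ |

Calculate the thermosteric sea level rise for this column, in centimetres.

Layer 1 at 24 °C → α = 2.5×10⁻⁴ K⁻¹
Layer 2 at 14 °C → α = 1.8×10⁻⁴ K⁻¹
Layer 3 at 1.8 °C → α = 0.94×10⁻⁴ K⁻¹
0–230 m: 2.5×10⁻⁴ × 230 × 0.55 = 0.031625 m
230–860 m: 1.2 × 1.8×10⁻⁴ × 630 = 0.13608 m
860–2160 m: 0.94×10⁻⁴ × 1300 × 0.49 = 0.059878 m
Δh = 0.031625 + 0.13608 + 0.059878 = 0.227583 m

22.8 cm of thermosteric rise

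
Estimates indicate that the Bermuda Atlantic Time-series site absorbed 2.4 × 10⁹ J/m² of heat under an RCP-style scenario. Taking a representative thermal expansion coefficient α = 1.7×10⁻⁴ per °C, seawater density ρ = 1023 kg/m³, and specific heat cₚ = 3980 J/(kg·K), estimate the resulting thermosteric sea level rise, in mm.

100 mm of thermosteric rise

Δh = αQ/(ρcₚ) = 1.7×10⁻⁴ × 2.4×10⁹ / (1023 × 3980) ≈ 0.10021 m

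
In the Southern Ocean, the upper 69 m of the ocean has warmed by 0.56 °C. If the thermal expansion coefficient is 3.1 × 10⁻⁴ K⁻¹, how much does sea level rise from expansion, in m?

Δh = αΔT·H = 3.1×10⁻⁴ × 0.56 × 69 = 0.0119784 m

Δh ≈ 0.0120 m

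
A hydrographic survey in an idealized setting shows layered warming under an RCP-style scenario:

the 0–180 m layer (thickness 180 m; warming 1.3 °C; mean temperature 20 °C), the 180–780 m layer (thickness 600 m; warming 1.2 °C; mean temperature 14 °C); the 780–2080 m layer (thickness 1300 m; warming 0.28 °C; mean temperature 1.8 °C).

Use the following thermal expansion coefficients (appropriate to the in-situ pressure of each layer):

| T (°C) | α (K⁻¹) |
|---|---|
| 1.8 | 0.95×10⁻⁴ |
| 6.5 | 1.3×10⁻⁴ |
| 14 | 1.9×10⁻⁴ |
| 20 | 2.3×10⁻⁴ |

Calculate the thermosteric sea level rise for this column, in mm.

Δh ≈ 230 mm

Layer 1 at 20 °C → α = 2.3×10⁻⁴ K⁻¹
Layer 2 at 14 °C → α = 1.9×10⁻⁴ K⁻¹
Layer 3 at 1.8 °C → α = 0.95×10⁻⁴ K⁻¹
1.3 × 180 × 2.3×10⁻⁴ = 0.05382 m
Layer 2: 1.9×10⁻⁴ × 600 × 1.2 = 0.13680 m
Layer 3: 0.95×10⁻⁴ × 0.28 × 1300 = 0.03458 m
Δh = 0.05382 + 0.13680 + 0.03458 = 0.22520 m ≈ 230 mm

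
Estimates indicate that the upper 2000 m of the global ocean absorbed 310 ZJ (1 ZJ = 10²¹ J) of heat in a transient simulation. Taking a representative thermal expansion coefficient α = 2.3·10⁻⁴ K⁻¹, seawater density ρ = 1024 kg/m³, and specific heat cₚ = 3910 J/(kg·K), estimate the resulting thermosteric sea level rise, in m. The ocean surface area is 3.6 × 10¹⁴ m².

Per unit area: Q = 310×10²¹ / (3.6×10¹⁴) ≈ 8.611×10⁸ J/m²
Δh = αQ/(ρcₚ) = 2.3×10⁻⁴ × 8.611×10⁸ / (1024 × 3910) ≈ 0.049466 m

0.0495 m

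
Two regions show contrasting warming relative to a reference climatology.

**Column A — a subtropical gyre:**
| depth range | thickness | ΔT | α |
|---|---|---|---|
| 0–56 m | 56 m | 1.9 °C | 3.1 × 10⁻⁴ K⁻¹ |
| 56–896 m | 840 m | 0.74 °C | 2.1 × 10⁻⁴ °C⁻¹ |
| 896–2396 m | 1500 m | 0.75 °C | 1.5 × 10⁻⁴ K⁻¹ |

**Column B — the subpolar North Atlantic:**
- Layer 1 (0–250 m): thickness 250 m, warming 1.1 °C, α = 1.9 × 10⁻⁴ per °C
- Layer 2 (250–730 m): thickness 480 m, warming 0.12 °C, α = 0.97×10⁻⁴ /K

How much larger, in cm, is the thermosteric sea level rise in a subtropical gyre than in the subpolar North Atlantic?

27 cm

A Layer 1: 56 × 3.1×10⁻⁴ × 1.9 = 0.032984 m
A 56–896 m: 0.74 × 840 × 2.1×10⁻⁴ = 0.130536 m
A Layer 3: 1.5×10⁻⁴ × 1500 × 0.75 = 0.16875 m
A total: 0.33227 m
B Layer 1: 1.1 × 1.9×10⁻⁴ × 250 = 0.05225 m
B 250–730 m: 480 × 0.97×10⁻⁴ × 0.12 = 0.0055872 m
B total: 0.0578372 m
Difference: 0.33227 − 0.0578372 = 0.2744328 m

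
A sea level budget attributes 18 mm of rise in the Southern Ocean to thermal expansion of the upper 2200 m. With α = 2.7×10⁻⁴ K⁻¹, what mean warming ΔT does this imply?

ΔT ≈ 0.030 °C

ΔT = Δh/(αH) = 0.018 / (2.7×10⁻⁴ × 2200) ≈ 0.03030 °C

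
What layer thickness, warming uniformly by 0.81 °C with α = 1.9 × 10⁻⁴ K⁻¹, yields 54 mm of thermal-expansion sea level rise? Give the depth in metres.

H = Δh/(αΔT) = 0.054 / (1.9×10⁻⁴ × 0.81) ≈ 350.9 m

351 m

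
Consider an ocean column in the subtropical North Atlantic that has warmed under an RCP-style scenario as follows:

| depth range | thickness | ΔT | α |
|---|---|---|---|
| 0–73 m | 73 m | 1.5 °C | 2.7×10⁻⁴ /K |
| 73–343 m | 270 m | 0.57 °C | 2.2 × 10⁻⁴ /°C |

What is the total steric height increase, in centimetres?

6.34 cm of thermosteric rise

1.5 × 73 × 2.7×10⁻⁴ = 0.029565 m
Layer 2: 2.2×10⁻⁴ × 270 × 0.57 = 0.033858 m
Δh = 0.029565 + 0.033858 = 0.063423 m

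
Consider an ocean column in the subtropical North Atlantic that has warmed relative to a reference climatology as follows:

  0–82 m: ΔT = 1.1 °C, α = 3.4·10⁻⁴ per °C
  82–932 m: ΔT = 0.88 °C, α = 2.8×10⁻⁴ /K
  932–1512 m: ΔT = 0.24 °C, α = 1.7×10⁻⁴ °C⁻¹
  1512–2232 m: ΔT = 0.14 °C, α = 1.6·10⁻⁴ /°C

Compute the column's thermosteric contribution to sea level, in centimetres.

Layer 1: 3.4×10⁻⁴ × 82 × 1.1 = 0.030668 m
82–932 m: 850 × 2.8×10⁻⁴ × 0.88 = 0.20944 m
932–1512 m: 1.7×10⁻⁴ × 580 × 0.24 = 0.023664 m
1512–2232 m: 0.14 × 1.6×10⁻⁴ × 720 = 0.016128 m
Δh = 0.030668 + 0.20944 + 0.023664 + 0.016128 = 0.27990 m ≈ 28 cm

about 28 cm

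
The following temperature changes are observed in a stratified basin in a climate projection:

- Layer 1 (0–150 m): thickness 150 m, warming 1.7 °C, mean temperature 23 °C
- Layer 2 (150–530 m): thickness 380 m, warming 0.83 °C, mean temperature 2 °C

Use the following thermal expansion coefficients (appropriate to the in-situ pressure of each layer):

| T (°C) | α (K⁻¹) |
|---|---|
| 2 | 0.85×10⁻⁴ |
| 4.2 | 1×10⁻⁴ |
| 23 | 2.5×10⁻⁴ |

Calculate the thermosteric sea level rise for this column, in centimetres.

Layer 1 at 23 °C → α = 2.5×10⁻⁴ K⁻¹
Layer 2 at 2 °C → α = 0.85×10⁻⁴ K⁻¹
2.5×10⁻⁴ × 1.7 × 150 = 0.06375 m
380 × 0.85×10⁻⁴ × 0.83 = 0.026809 m
Δh = 0.06375 + 0.026809 = 0.090559 m

Δh ≈ 9.06 cm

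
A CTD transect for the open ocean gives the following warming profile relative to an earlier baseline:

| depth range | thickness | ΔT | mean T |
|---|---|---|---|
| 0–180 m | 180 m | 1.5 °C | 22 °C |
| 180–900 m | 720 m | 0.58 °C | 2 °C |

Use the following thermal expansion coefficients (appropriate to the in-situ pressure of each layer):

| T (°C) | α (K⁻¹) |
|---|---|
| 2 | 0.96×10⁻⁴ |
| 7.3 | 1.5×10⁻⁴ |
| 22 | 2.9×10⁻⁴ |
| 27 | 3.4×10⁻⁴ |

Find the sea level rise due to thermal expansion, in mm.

Layer 1 at 22 °C → α = 2.9×10⁻⁴ K⁻¹
Layer 2 at 2 °C → α = 0.96×10⁻⁴ K⁻¹
0–180 m: 180 × 1.5 × 2.9×10⁻⁴ = 0.07830 m
0.58 × 720 × 0.96×10⁻⁴ = 0.0400896 m
Δh = 0.07830 + 0.0400896 = 0.1183896 m

about 118 mm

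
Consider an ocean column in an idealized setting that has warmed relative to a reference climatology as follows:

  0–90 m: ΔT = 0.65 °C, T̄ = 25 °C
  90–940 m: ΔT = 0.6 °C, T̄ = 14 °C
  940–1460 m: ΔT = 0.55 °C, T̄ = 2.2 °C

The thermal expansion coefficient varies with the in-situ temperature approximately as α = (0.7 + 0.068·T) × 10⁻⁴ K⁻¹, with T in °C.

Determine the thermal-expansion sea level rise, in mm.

Layer 1: α = (0.7 + 0.068×25)×10⁻⁴ = 2.4×10⁻⁴ K⁻¹
Layer 2: α = (0.7 + 0.068×14)×10⁻⁴ = 1.652×10⁻⁴ K⁻¹
Layer 3: α = (0.7 + 0.068×2.2)×10⁻⁴ = 0.8496×10⁻⁴ K⁻¹
Layer 1: 0.65 × 90 × 2.4×10⁻⁴ = 0.01404 m
850 × 1.652×10⁻⁴ × 0.6 = 0.084252 m
Layer 3: 0.55 × 0.8496×10⁻⁴ × 520 = 0.02429856 m
Δh = 0.01404 + 0.084252 + 0.02429856 = 0.12259056 m

123 mm of thermosteric rise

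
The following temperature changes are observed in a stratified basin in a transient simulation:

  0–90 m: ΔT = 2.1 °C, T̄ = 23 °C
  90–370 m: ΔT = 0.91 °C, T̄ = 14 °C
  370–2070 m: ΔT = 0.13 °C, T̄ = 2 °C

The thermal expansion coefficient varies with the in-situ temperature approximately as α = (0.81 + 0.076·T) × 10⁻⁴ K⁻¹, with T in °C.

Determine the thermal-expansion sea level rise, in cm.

Layer 1: α = (0.81 + 0.076×23)×10⁻⁴ = 2.558×10⁻⁴ K⁻¹
Layer 2: α = (0.81 + 0.076×14)×10⁻⁴ = 1.874×10⁻⁴ K⁻¹
Layer 3: α = (0.81 + 0.076×2)×10⁻⁴ = 0.962×10⁻⁴ K⁻¹
90 × 2.558×10⁻⁴ × 2.1 = 0.0483462 m
Layer 2: 280 × 1.874×10⁻⁴ × 0.91 = 0.04774952 m
Layer 3: 1700 × 0.962×10⁻⁴ × 0.13 = 0.0212602 m
Δh = 0.0483462 + 0.04774952 + 0.0212602 = 0.11735592 m

12 cm of thermosteric rise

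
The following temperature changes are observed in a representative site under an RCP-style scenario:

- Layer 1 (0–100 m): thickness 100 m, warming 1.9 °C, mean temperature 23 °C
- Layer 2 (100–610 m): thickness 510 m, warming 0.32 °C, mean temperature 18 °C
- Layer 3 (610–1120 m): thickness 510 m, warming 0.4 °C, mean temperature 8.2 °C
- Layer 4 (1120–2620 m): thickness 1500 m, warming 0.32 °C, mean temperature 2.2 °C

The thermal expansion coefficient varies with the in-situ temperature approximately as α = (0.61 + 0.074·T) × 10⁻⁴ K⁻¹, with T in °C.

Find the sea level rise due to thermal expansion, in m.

0.138 m of thermosteric rise

Layer 1: α = (0.61 + 0.074×23)×10⁻⁴ = 2.312×10⁻⁴ K⁻¹
Layer 2: α = (0.61 + 0.074×18)×10⁻⁴ = 1.942×10⁻⁴ K⁻¹
Layer 3: α = (0.61 + 0.074×8.2)×10⁻⁴ = 1.2168×10⁻⁴ K⁻¹
Layer 4: α = (0.61 + 0.074×2.2)×10⁻⁴ = 0.7728×10⁻⁴ K⁻¹
Layer 1: 100 × 2.312×10⁻⁴ × 1.9 = 0.043928 m
Layer 2: 0.32 × 510 × 1.942×10⁻⁴ = 0.03169344 m
1.2168×10⁻⁴ × 510 × 0.4 = 0.02482272 m
Layer 4: 1500 × 0.32 × 0.7728×10⁻⁴ = 0.0370944 m
Δh = 0.043928 + 0.03169344 + 0.02482272 + 0.0370944 = 0.13753856 m ≈ 0.138 m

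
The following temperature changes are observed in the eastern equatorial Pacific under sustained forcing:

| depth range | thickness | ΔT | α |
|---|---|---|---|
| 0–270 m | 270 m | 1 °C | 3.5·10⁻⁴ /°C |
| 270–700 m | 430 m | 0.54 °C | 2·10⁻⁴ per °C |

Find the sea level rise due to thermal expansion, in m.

Δh = 0.14 m

Layer 1: 1 × 270 × 3.5×10⁻⁴ = 0.09450 m
Layer 2: 0.54 × 430 × 2×10⁻⁴ = 0.04644 m
Δh = 0.09450 + 0.04644 = 0.14094 m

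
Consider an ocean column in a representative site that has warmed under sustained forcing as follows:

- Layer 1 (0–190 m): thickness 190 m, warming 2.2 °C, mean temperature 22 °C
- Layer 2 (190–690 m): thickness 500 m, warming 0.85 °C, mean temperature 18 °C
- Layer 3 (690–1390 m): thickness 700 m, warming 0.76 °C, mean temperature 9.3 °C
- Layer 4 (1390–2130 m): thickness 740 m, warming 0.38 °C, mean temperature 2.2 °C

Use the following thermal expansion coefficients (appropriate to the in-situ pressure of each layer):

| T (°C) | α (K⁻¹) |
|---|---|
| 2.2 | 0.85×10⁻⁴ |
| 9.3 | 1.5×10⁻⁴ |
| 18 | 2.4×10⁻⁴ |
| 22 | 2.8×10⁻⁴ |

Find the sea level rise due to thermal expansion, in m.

Layer 1 at 22 °C → α = 2.8×10⁻⁴ K⁻¹
Layer 2 at 18 °C → α = 2.4×10⁻⁴ K⁻¹
Layer 3 at 9.3 °C → α = 1.5×10⁻⁴ K⁻¹
Layer 4 at 2.2 °C → α = 0.85×10⁻⁴ K⁻¹
Layer 1: 2.2 × 190 × 2.8×10⁻⁴ = 0.11704 m
2.4×10⁻⁴ × 500 × 0.85 = 0.10200 m
690–1390 m: 1.5×10⁻⁴ × 700 × 0.76 = 0.07980 m
0.38 × 740 × 0.85×10⁻⁴ = 0.023902 m
Δh = 0.11704 + 0.10200 + 0.07980 + 0.023902 = 0.322742 m ≈ 0.32 m

about 0.32 m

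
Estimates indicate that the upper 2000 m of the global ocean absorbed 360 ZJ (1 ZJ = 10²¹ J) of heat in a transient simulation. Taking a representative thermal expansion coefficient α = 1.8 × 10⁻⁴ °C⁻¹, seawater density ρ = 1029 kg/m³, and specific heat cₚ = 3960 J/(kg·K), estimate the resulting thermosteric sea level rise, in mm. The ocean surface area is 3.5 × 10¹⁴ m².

Per unit area: Q = 360×10²¹ / (3.5×10¹⁴) ≈ 1.029×10⁹ J/m²
Δh = αQ/(ρcₚ) = 1.8×10⁻⁴ × 1.029×10⁹ / (1029 × 3960) ≈ 0.045455 m

about 45 mm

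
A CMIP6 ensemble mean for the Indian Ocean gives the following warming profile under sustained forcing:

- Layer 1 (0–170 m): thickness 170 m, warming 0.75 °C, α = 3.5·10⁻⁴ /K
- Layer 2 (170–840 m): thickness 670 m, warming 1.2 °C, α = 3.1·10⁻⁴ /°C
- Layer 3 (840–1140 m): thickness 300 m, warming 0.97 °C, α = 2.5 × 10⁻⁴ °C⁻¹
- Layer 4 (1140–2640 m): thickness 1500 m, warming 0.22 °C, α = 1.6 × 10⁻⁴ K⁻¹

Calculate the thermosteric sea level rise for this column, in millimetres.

3.5×10⁻⁴ × 170 × 0.75 = 0.044625 m
170–840 m: 3.1×10⁻⁴ × 670 × 1.2 = 0.24924 m
2.5×10⁻⁴ × 0.97 × 300 = 0.07275 m
Layer 4: 0.22 × 1.6×10⁻⁴ × 1500 = 0.05280 m
Δh = 0.044625 + 0.24924 + 0.07275 + 0.05280 = 0.419415 m ≈ 419 mm

419 mm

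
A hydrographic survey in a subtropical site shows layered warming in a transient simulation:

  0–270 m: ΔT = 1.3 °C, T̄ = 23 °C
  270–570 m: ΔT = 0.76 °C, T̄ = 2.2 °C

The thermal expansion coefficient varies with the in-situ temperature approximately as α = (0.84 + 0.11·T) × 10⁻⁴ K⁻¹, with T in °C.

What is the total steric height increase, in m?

Layer 1: α = (0.84 + 0.11×23)×10⁻⁴ = 3.37×10⁻⁴ K⁻¹
Layer 2: α = (0.84 + 0.11×2.2)×10⁻⁴ = 1.082×10⁻⁴ K⁻¹
0–270 m: 3.37×10⁻⁴ × 1.3 × 270 = 0.118287 m
Layer 2: 1.082×10⁻⁴ × 300 × 0.76 = 0.0246696 m
Δh = 0.118287 + 0.0246696 = 0.1429566 m

0.14 m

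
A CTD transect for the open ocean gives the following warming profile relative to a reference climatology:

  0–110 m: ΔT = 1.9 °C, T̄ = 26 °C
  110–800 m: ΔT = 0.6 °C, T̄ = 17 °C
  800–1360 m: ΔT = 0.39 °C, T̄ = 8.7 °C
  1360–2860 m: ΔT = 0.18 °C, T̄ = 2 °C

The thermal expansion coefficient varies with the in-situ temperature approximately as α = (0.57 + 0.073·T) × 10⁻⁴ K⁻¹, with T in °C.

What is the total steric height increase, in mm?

Δh ≈ 170 mm

Layer 1: α = (0.57 + 0.073×26)×10⁻⁴ = 2.468×10⁻⁴ K⁻¹
Layer 2: α = (0.57 + 0.073×17)×10⁻⁴ = 1.811×10⁻⁴ K⁻¹
Layer 3: α = (0.57 + 0.073×8.7)×10⁻⁴ = 1.2051×10⁻⁴ K⁻¹
Layer 4: α = (0.57 + 0.073×2)×10⁻⁴ = 0.716×10⁻⁴ K⁻¹
Layer 1: 1.9 × 2.468×10⁻⁴ × 110 = 0.0515812 m
110–800 m: 690 × 0.6 × 1.811×10⁻⁴ = 0.0749754 m
Layer 3: 1.2051×10⁻⁴ × 560 × 0.39 = 0.026319384 m
0.18 × 1500 × 0.716×10⁻⁴ = 0.019332 m
Δh = 0.0515812 + 0.0749754 + 0.026319384 + 0.019332 = 0.172207984 m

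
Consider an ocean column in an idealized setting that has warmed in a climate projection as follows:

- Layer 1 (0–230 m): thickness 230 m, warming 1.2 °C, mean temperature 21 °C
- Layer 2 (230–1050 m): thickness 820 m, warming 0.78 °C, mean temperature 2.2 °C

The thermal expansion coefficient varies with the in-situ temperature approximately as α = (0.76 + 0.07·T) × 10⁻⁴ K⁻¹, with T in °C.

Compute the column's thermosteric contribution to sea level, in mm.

Layer 1: α = (0.76 + 0.07×21)×10⁻⁴ = 2.23×10⁻⁴ K⁻¹
Layer 2: α = (0.76 + 0.07×2.2)×10⁻⁴ = 0.914×10⁻⁴ K⁻¹
2.23×10⁻⁴ × 230 × 1.2 = 0.061548 m
0.914×10⁻⁴ × 0.78 × 820 = 0.05845944 m
Δh = 0.061548 + 0.05845944 = 0.12000744 m ≈ 120 mm

Δh = 120 mm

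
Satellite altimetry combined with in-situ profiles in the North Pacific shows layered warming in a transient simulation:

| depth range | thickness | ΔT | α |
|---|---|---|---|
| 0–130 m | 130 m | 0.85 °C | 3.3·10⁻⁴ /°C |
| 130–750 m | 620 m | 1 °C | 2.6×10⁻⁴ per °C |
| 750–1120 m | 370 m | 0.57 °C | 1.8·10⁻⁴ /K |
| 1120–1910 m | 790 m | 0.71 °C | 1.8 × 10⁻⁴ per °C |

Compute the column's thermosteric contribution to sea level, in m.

0–130 m: 3.3×10⁻⁴ × 130 × 0.85 = 0.036465 m
620 × 1 × 2.6×10⁻⁴ = 0.16120 m
1.8×10⁻⁴ × 0.57 × 370 = 0.037962 m
Layer 4: 0.71 × 1.8×10⁻⁴ × 790 = 0.100962 m
Δh = 0.036465 + 0.16120 + 0.037962 + 0.100962 = 0.336589 m

0.337 m of thermosteric rise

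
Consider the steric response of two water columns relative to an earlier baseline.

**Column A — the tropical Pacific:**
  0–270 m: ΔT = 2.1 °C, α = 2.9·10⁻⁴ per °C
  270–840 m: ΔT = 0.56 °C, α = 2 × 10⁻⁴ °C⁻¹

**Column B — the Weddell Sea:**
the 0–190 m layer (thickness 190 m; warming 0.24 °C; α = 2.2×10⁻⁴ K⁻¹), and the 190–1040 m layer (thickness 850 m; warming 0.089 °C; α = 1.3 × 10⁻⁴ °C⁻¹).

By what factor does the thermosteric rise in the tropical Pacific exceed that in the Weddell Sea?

11.5

A Layer 1: 2.9×10⁻⁴ × 2.1 × 270 = 0.16443 m
A 270–840 m: 2×10⁻⁴ × 0.56 × 570 = 0.06384 m
A total: 0.22827 m
B 0–190 m: 0.24 × 2.2×10⁻⁴ × 190 = 0.010032 m
B Layer 2: 0.089 × 850 × 1.3×10⁻⁴ = 0.0098345 m
B total: 0.0198665 m
Ratio: 0.22827 / 0.0198665 ≈ 11.49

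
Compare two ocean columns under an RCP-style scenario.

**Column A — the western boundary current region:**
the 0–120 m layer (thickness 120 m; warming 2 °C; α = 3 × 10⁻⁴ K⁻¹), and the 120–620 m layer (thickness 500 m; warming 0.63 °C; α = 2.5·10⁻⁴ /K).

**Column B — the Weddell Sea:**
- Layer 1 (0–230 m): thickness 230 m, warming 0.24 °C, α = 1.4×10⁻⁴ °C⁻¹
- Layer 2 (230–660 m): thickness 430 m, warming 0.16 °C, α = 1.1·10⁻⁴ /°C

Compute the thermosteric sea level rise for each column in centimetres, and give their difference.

A 2 × 120 × 3×10⁻⁴ = 0.07200 m
A 500 × 0.63 × 2.5×10⁻⁴ = 0.07875 m
A total: 0.15075 m
B 0.24 × 1.4×10⁻⁴ × 230 = 0.007728 m
B Layer 2: 430 × 1.1×10⁻⁴ × 0.16 = 0.007568 m
B total: 0.015296 m
Difference: 0.15075 − 0.015296 = 0.135454 m

A: 15.1 cm; B: 1.53 cm; difference 13.5 cm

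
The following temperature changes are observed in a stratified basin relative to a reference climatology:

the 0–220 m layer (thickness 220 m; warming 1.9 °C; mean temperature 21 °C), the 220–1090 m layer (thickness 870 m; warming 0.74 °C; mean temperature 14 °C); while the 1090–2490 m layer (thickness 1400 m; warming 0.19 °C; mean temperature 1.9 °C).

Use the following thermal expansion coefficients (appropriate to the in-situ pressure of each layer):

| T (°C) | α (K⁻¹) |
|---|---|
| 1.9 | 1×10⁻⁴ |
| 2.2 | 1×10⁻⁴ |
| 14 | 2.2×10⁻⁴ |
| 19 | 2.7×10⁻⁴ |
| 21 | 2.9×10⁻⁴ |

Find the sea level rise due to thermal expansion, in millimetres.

Layer 1 at 21 °C → α = 2.9×10⁻⁴ K⁻¹
Layer 2 at 14 °C → α = 2.2×10⁻⁴ K⁻¹
Layer 3 at 1.9 °C → α = 1×10⁻⁴ K⁻¹
2.9×10⁻⁴ × 220 × 1.9 = 0.12122 m
220–1090 m: 0.74 × 870 × 2.2×10⁻⁴ = 0.141636 m
1090–2490 m: 1400 × 0.19 × 1×10⁻⁴ = 0.02660 m
Δh = 0.12122 + 0.141636 + 0.02660 = 0.289456 m ≈ 289 mm

289 mm of thermosteric rise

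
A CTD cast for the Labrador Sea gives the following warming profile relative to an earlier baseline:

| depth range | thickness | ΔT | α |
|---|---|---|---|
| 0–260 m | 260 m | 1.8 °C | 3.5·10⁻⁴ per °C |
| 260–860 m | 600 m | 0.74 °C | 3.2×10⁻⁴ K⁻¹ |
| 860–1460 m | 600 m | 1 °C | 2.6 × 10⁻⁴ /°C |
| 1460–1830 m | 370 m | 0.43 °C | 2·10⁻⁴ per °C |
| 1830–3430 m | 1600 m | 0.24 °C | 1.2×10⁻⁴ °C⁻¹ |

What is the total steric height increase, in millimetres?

260 × 3.5×10⁻⁴ × 1.8 = 0.16380 m
Layer 2: 0.74 × 600 × 3.2×10⁻⁴ = 0.14208 m
600 × 2.6×10⁻⁴ × 1 = 0.15600 m
1460–1830 m: 0.43 × 2×10⁻⁴ × 370 = 0.03182 m
0.24 × 1600 × 1.2×10⁻⁴ = 0.04608 m
Δh = 0.16380 + 0.14208 + 0.15600 + 0.03182 + 0.04608 = 0.53978 m

Δh = 540 mm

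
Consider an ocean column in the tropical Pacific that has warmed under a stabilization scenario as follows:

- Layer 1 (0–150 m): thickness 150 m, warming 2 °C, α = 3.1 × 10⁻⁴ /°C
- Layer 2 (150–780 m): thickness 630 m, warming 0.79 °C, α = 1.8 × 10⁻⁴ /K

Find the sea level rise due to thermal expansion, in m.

Layer 1: 2 × 150 × 3.1×10⁻⁴ = 0.09300 m
1.8×10⁻⁴ × 630 × 0.79 = 0.089586 m
Δh = 0.09300 + 0.089586 = 0.182586 m ≈ 0.183 m

Δh ≈ 0.183 m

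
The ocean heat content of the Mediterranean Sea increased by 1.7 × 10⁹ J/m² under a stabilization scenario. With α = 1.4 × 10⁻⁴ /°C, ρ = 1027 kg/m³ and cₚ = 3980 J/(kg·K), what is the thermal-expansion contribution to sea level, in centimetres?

Δh = αQ/(ρcₚ) = 1.4×10⁻⁴ × 1.7×10⁹ / (1027 × 3980) ≈ 0.058227 m

5.82 cm of thermosteric rise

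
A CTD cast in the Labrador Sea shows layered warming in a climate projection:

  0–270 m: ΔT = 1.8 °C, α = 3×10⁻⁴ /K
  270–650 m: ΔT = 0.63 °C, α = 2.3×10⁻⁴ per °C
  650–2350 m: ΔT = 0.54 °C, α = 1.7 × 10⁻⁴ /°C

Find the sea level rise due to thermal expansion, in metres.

about 0.357 m

3×10⁻⁴ × 1.8 × 270 = 0.14580 m
Layer 2: 380 × 0.63 × 2.3×10⁻⁴ = 0.055062 m
1.7×10⁻⁴ × 0.54 × 1700 = 0.15606 m
Δh = 0.14580 + 0.055062 + 0.15606 = 0.356922 m ≈ 0.357 m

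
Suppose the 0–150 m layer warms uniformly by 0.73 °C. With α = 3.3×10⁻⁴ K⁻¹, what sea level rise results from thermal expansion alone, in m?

Δh = αΔT·H = 3.3×10⁻⁴ × 0.73 × 150 = 0.036135 m

0.0361 m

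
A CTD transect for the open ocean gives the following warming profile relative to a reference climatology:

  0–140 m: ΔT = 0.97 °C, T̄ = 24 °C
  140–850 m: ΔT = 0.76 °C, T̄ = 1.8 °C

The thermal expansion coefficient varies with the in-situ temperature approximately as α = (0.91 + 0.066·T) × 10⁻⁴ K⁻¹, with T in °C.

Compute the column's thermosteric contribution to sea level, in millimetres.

about 89 mm

Layer 1: α = (0.91 + 0.066×24)×10⁻⁴ = 2.494×10⁻⁴ K⁻¹
Layer 2: α = (0.91 + 0.066×1.8)×10⁻⁴ = 1.0288×10⁻⁴ K⁻¹
0–140 m: 2.494×10⁻⁴ × 0.97 × 140 = 0.03386852 m
710 × 0.76 × 1.0288×10⁻⁴ = 0.055514048 m
Δh = 0.03386852 + 0.055514048 = 0.089382568 m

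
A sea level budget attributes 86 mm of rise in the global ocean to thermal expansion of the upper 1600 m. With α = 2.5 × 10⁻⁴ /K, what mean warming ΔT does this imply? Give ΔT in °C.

ΔT = Δh/(αH) = 0.086 / (2.5×10⁻⁴ × 1600) = 0.2150 °C

about 0.215 °C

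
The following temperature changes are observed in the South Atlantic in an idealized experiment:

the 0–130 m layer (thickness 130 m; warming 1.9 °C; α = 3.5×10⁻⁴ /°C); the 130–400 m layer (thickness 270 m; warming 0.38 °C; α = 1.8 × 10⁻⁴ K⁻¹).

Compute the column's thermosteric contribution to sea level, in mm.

3.5×10⁻⁴ × 1.9 × 130 = 0.08645 m
270 × 0.38 × 1.8×10⁻⁴ = 0.018468 m
Δh = 0.08645 + 0.018468 = 0.104918 m

about 105 mm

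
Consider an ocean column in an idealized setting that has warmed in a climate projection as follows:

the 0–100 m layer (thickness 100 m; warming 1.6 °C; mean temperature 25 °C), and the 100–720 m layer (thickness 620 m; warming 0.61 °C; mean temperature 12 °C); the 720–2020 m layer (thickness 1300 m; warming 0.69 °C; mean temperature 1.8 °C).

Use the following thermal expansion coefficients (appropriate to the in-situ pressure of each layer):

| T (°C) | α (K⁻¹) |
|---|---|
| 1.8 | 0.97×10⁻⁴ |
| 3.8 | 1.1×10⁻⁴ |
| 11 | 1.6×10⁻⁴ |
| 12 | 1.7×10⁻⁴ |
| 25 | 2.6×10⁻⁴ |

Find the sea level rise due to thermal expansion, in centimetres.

Layer 1 at 25 °C → α = 2.6×10⁻⁴ K⁻¹
Layer 2 at 12 °C → α = 1.7×10⁻⁴ K⁻¹
Layer 3 at 1.8 °C → α = 0.97×10⁻⁴ K⁻¹
0–100 m: 2.6×10⁻⁴ × 100 × 1.6 = 0.04160 m
100–720 m: 0.61 × 620 × 1.7×10⁻⁴ = 0.064294 m
0.97×10⁻⁴ × 1300 × 0.69 = 0.087009 m
Δh = 0.04160 + 0.064294 + 0.087009 = 0.192903 m

about 19 cm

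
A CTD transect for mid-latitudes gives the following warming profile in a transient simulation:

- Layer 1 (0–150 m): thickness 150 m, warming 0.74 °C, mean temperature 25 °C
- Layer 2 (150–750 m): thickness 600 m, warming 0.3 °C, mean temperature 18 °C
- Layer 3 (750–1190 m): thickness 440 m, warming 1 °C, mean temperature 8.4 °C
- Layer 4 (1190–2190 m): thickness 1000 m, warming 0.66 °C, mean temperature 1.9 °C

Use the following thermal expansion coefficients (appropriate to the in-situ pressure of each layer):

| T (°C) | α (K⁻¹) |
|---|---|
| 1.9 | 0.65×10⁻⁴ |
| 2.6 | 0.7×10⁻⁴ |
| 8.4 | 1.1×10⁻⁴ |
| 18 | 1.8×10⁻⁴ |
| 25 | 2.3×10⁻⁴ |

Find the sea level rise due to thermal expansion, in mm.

149 mm

Layer 1 at 25 °C → α = 2.3×10⁻⁴ K⁻¹
Layer 2 at 18 °C → α = 1.8×10⁻⁴ K⁻¹
Layer 3 at 8.4 °C → α = 1.1×10⁻⁴ K⁻¹
Layer 4 at 1.9 °C → α = 0.65×10⁻⁴ K⁻¹
2.3×10⁻⁴ × 0.74 × 150 = 0.02553 m
150–750 m: 600 × 1.8×10⁻⁴ × 0.3 = 0.03240 m
1 × 1.1×10⁻⁴ × 440 = 0.04840 m
1190–2190 m: 0.66 × 1000 × 0.65×10⁻⁴ = 0.04290 m
Δh = 0.02553 + 0.03240 + 0.04840 + 0.04290 = 0.14923 m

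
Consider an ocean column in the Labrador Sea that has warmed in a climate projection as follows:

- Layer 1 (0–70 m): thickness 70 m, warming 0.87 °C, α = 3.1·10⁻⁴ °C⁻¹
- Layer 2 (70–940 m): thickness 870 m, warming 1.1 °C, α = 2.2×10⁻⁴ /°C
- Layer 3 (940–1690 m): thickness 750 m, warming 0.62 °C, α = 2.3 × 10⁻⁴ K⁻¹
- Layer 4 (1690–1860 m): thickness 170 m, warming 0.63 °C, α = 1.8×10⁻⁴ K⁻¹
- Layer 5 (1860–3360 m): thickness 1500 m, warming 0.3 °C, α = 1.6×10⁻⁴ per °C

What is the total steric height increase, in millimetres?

about 430 mm

Layer 1: 70 × 3.1×10⁻⁴ × 0.87 = 0.018879 m
70–940 m: 1.1 × 870 × 2.2×10⁻⁴ = 0.21054 m
Layer 3: 750 × 2.3×10⁻⁴ × 0.62 = 0.10695 m
1690–1860 m: 0.63 × 170 × 1.8×10⁻⁴ = 0.019278 m
1.6×10⁻⁴ × 0.3 × 1500 = 0.07200 m
Δh = 0.018879 + 0.21054 + 0.10695 + 0.019278 + 0.07200 = 0.427647 m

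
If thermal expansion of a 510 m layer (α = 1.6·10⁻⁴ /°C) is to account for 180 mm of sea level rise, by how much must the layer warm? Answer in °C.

about 2.21 °C

ΔT = Δh/(αH) = 0.18 / (1.6×10⁻⁴ × 510) ≈ 2.206 °C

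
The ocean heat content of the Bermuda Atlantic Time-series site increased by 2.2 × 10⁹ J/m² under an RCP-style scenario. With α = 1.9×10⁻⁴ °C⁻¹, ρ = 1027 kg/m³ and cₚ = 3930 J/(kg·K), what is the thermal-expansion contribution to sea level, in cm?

Δh = αQ/(ρcₚ) = 1.9×10⁻⁴ × 2.2×10⁹ / (1027 × 3930) ≈ 0.10357 m

10.4 cm of thermosteric rise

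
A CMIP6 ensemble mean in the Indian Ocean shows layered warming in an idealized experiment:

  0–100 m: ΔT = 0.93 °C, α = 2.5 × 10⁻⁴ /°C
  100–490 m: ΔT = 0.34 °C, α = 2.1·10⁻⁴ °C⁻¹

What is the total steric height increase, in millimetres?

Δh ≈ 51.1 mm

2.5×10⁻⁴ × 0.93 × 100 = 0.02325 m
Layer 2: 0.34 × 2.1×10⁻⁴ × 390 = 0.027846 m
Δh = 0.02325 + 0.027846 = 0.051096 m ≈ 51.1 mm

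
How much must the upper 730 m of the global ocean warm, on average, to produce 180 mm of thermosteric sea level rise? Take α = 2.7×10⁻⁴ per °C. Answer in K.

0.91 K

ΔT = Δh/(αH) = 0.18 / (2.7×10⁻⁴ × 730) ≈ 0.9132 K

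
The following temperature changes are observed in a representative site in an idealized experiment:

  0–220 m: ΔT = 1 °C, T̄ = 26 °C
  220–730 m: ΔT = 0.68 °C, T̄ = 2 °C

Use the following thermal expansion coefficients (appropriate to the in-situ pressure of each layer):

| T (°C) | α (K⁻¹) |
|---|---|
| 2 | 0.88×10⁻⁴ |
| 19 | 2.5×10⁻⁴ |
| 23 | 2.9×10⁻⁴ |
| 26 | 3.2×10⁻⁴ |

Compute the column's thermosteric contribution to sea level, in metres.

Layer 1 at 26 °C → α = 3.2×10⁻⁴ K⁻¹
Layer 2 at 2 °C → α = 0.88×10⁻⁴ K⁻¹
0–220 m: 1 × 220 × 3.2×10⁻⁴ = 0.07040 m
Layer 2: 510 × 0.88×10⁻⁴ × 0.68 = 0.0305184 m
Δh = 0.07040 + 0.0305184 = 0.1009184 m

0.101 m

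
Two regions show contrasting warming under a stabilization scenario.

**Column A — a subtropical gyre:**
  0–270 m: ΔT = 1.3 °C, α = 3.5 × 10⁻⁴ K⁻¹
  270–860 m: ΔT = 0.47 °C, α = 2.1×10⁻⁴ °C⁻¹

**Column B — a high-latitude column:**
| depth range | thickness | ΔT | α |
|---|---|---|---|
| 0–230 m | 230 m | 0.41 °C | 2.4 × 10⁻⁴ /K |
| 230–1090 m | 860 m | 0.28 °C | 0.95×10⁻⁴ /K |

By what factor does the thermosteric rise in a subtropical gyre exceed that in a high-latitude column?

≈ 4.0×

A Layer 1: 270 × 1.3 × 3.5×10⁻⁴ = 0.12285 m
A 2.1×10⁻⁴ × 590 × 0.47 = 0.058233 m
A total: 0.181083 m
B 0–230 m: 2.4×10⁻⁴ × 230 × 0.41 = 0.022632 m
B 230–1090 m: 0.28 × 860 × 0.95×10⁻⁴ = 0.022876 m
B total: 0.045508 m
Ratio: 0.181083 / 0.045508 ≈ 3.979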